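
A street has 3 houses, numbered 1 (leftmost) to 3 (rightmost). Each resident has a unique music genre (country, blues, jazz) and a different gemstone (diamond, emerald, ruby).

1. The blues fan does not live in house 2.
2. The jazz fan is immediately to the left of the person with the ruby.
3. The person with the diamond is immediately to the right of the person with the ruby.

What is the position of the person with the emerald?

By clue 3, the person with the diamond is in house 3.
From clue 3, the person with the ruby must be in house 2.
House 1 gemstone: only emerald fits.
The jazz fan is in house 1 (clue 2).
That leaves country as the music genre for house 2.
The only music genre still possible for house 3 is blues.
So: house 1 = jazz/emerald, house 2 = country/ruby, house 3 = blues/diamond.

1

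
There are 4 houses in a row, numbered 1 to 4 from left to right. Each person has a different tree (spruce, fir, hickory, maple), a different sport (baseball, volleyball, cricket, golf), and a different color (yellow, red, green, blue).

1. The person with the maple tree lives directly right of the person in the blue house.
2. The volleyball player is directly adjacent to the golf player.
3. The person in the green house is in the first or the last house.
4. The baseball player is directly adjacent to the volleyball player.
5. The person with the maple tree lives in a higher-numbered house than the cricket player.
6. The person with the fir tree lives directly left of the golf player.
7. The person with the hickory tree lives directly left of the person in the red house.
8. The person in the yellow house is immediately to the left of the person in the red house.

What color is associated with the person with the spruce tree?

red

The person in the green house is narrowed to house 1 or 4; consider each.
Placing it in house 1 leads to a contradiction, so it's in house 4.
The person with the hickory tree is narrowed to house 1 or 2; consider each.
Placing it in house 2 leads to a contradiction, so it's in house 1.
By clue 7, the person in the red house is in house 2.
The person in the yellow house is in house 1 (clue 8).
House 3's color must be blue (nothing else left).
Clue 1 places the person with the maple tree in house 4.
The person with the fir tree is narrowed to house 2 or 3; consider each.
Placing it in house 2 leads to a contradiction, so it's in house 3.
The golf player is in house 4 (clue 6).
House 2 tree: only spruce fits.
From clue 2, the volleyball player must be in house 3.
By clue 4, the baseball player is in house 2.
House 1's sport must be cricket (nothing else left).
So: house 1 = hickory/cricket/yellow, house 2 = spruce/baseball/red, house 3 = fir/volleyball/blue, house 4 = maple/golf/green.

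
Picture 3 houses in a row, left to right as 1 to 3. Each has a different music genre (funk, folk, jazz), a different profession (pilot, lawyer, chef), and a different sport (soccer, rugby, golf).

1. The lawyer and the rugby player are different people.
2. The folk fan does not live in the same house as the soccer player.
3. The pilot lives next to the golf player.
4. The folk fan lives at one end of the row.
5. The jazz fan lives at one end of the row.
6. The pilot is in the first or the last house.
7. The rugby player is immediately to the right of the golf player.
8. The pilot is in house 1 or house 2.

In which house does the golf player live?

From clue 8, the pilot must be in house 1.
So house 2 gets funk for music genre.
The golf player is in house 2 (clue 3).
From clue 7, the rugby player must be in house 3.
So house 1 gets soccer for sport.
Clue 1: the lawyer is in house 2.
Clue 2 places the folk fan in house 3.
So house 1 gets jazz for music genre.
House 3 profession: only chef fits.
So: house 1 = jazz/pilot/soccer, house 2 = funk/lawyer/golf, house 3 = folk/chef/rugby.

2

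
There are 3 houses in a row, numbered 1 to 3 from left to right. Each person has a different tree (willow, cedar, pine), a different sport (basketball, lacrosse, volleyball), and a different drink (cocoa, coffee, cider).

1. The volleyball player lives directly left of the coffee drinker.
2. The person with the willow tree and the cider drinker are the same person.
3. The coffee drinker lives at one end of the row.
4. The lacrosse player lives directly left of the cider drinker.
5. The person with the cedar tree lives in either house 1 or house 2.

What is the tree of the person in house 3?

pine

Clue 3: the coffee drinker is in house 3.
So house 3 gets basketball for sport.
The only drink still possible for house 1 is cocoa.
House 2's drink must be cider (nothing else left).
The volleyball player is in house 2 (clue 1).
Clue 2 places the person with the willow tree in house 2.
Clue 4: the lacrosse player is in house 1.
The only tree still possible for house 1 is cedar.
House 3's tree must be pine (nothing else left).
So: house 1 = cedar/lacrosse/cocoa, house 2 = willow/volleyball/cider, house 3 = pine/basketball/coffee.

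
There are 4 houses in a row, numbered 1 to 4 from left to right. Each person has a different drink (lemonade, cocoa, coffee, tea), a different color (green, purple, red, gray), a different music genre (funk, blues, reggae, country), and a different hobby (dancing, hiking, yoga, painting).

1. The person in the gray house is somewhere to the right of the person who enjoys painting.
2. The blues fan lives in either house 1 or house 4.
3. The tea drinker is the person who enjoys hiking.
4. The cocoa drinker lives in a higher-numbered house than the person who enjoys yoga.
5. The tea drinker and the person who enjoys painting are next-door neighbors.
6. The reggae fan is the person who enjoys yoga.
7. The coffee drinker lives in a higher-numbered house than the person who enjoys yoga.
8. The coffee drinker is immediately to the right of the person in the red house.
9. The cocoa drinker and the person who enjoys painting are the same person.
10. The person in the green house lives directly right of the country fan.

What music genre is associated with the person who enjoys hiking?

The cocoa drinker is narrowed to house 2 or 3; consider each.
Placing it in house 2 leads to a contradiction, so it's in house 3.
By clue 9, the person who enjoys painting is in house 3.
The person in the gray house is in house 4 (clue 1).
That leaves lemonade as the drink for house 1.
House 3 music genre: only funk fits.
House 4's music genre must be blues (nothing else left).
The coffee drinker is narrowed to house 2 or 4; consider each.
Placing it in house 4 leads to a contradiction, so it's in house 2.
By clue 7, the person who enjoys yoga is in house 1.
Clue 8: the person in the red house is in house 1.
House 4 drink: only tea fits.
Clue 3 places the person who enjoys hiking in house 4.
The reggae fan is in house 1 (clue 6).
The only music genre still possible for house 2 is country.
That leaves dancing as the hobby for house 2.
From clue 10, the person in the green house must be in house 3.
House 2's color must be purple (nothing else left).
So: house 1 = lemonade/red/reggae/yoga, house 2 = coffee/purple/country/dancing, house 3 = cocoa/green/funk/painting, house 4 = tea/gray/blues/hiking.

blues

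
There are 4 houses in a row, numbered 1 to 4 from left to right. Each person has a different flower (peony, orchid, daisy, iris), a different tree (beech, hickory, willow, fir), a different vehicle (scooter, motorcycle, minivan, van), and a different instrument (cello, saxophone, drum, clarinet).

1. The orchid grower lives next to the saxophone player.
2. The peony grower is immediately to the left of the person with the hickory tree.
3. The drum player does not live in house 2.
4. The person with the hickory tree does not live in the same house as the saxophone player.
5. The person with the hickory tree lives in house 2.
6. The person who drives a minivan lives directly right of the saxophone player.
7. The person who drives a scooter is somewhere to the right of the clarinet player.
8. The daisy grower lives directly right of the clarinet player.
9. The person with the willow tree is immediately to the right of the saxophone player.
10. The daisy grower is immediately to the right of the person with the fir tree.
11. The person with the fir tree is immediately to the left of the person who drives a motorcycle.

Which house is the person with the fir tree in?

By clue 5, the person with the hickory tree is in house 2.
The only vehicle still possible for house 1 is van.
The peony grower is in house 1 (clue 2).
From clue 9, the person with the willow tree must be in house 4.
From clue 9, the saxophone player must be in house 3.
House 3 vehicle: only scooter fits.
Clue 6 places the person who drives a minivan in house 4.
By clue 8, the daisy grower is in house 2.
From clue 8, the clarinet player must be in house 1.
From clue 10, the person with the fir tree must be in house 1.
From clue 11, the person who drives a motorcycle must be in house 2.
So house 3 gets iris for flower.
The only flower still possible for house 4 is orchid.
The only tree still possible for house 3 is beech.
That leaves cello as the instrument for house 2.
That leaves drum as the instrument for house 4.
So: house 1 = peony/fir/van/clarinet, house 2 = daisy/hickory/motorcycle/cello, house 3 = iris/beech/scooter/saxophone, house 4 = orchid/willow/minivan/drum.

1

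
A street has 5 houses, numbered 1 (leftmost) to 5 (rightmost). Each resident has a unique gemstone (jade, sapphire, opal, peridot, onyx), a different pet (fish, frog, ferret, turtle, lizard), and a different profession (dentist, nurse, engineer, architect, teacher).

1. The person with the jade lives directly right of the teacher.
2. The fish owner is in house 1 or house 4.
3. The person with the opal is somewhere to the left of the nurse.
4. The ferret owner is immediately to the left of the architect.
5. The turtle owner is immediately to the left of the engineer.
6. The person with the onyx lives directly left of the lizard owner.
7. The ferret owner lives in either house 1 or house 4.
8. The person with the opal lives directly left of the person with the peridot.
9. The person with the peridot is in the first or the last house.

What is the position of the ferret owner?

1

The person with the peridot is in house 5 (clue 9).
Clue 8 places the person with the opal in house 4.
Clue 3: the nurse is in house 5.
That leaves frog as the pet for house 5.
That leaves teacher as the profession for house 1.
So house 2 gets architect for profession.
The person with the jade is in house 2 (clue 1).
Clue 4 places the ferret owner in house 1.
So house 2 gets lizard for pet.
House 3's pet must be turtle (nothing else left).
So house 4 gets fish for pet.
From clue 5, the engineer must be in house 4.
Clue 6 places the person with the onyx in house 1.
House 3's gemstone must be sapphire (nothing else left).
House 3's profession must be dentist (nothing else left).
So: house 1 = onyx/ferret/teacher, house 2 = jade/lizard/architect, house 3 = sapphire/turtle/dentist, house 4 = opal/fish/engineer, house 5 = peridot/frog/nurse.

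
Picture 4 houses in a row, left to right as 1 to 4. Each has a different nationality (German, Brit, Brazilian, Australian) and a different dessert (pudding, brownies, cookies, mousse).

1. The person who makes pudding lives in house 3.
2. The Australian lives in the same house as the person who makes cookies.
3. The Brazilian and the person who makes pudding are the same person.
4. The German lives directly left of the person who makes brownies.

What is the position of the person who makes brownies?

2

Clue 1 places the person who makes pudding in house 3.
From clue 3, the Brazilian must be in house 3.
From clue 4, the German must be in house 1.
The person who makes brownies is in house 2 (clue 4).
From clue 2, the Australian must be in house 4.
Clue 2 places the person who makes cookies in house 4.
That leaves Brit as the nationality for house 2.
The only dessert still possible for house 1 is mousse.
So: house 1 = German/mousse, house 2 = Brit/brownies, house 3 = Brazilian/pudding, house 4 = Australian/cookies.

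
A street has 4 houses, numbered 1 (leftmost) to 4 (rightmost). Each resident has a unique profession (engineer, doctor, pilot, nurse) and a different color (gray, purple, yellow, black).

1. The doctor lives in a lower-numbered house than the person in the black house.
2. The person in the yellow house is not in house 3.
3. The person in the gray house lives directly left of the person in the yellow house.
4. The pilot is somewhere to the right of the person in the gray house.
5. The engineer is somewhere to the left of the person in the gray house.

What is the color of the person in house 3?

gray

From clue 5, the person in the gray house must be in house 3.
That leaves purple as the color for house 1.
From clue 3, the person in the yellow house must be in house 4.
Clue 4 places the pilot in house 4.
House 2's color must be black (nothing else left).
By clue 1, the doctor is in house 1.
House 3 profession: only nurse fits.
House 2 profession: only engineer fits.
So: house 1 = doctor/purple, house 2 = engineer/black, house 3 = nurse/gray, house 4 = pilot/yellow.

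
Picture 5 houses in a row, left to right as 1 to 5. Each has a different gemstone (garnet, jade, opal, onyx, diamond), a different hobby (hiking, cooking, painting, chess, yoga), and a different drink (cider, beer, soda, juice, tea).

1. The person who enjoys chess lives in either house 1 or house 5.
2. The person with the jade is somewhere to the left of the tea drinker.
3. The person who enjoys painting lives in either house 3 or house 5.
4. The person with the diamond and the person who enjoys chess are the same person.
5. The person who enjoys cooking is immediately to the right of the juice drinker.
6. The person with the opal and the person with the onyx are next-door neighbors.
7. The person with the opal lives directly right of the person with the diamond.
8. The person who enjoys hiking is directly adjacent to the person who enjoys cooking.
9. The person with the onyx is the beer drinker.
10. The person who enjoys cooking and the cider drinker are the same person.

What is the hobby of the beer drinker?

hiking

Clue 7 places the person with the opal in house 2.
By clue 7, the person with the diamond is in house 1.
Clue 4 places the person who enjoys chess in house 1.
The person with the onyx is in house 3 (clue 6).
From clue 9, the beer drinker must be in house 3.
House 5 gemstone: only garnet fits.
From clue 2, the tea drinker must be in house 5.
So house 4 gets jade for gemstone.
The person who enjoys cooking is in house 2 (clue 10).
So house 2 gets cider for drink.
By clue 5, the juice drinker is in house 1.
By clue 8, the person who enjoys hiking is in house 3.
House 4's hobby must be yoga (nothing else left).
That leaves painting as the hobby for house 5.
So house 4 gets soda for drink.
So: house 1 = diamond/chess/juice, house 2 = opal/cooking/cider, house 3 = onyx/hiking/beer, house 4 = jade/yoga/soda, house 5 = garnet/painting/tea.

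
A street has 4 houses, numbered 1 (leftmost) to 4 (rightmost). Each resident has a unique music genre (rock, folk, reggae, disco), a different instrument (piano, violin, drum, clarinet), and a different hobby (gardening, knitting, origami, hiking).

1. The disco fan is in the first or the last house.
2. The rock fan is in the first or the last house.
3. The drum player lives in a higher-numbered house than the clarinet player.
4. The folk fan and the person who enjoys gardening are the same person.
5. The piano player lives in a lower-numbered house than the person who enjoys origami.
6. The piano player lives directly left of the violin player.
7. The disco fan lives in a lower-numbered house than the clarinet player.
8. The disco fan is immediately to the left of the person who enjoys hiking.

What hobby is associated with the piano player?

The disco fan is in house 1 (clue 7).
From clue 8, the person who enjoys hiking must be in house 2.
House 1 instrument: only piano fits.
By clue 6, the violin player is in house 2.
House 2's music genre must be reggae (nothing else left).
The only music genre still possible for house 3 is folk.
House 4's music genre must be rock (nothing else left).
That leaves clarinet as the instrument for house 3.
House 4 instrument: only drum fits.
So house 1 gets knitting for hobby.
Clue 4 places the person who enjoys gardening in house 3.
House 4's hobby must be origami (nothing else left).
So: house 1 = disco/piano/knitting, house 2 = reggae/violin/hiking, house 3 = folk/clarinet/gardening, house 4 = rock/drum/origami.

knitting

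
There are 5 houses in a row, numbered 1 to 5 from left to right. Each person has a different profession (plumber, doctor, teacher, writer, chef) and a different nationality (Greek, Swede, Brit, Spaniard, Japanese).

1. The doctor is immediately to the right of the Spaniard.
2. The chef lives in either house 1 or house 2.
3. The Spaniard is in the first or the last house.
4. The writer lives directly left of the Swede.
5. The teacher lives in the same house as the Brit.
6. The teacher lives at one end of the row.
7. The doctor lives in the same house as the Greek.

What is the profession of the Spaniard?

chef

From clue 3, the Spaniard must be in house 1.
Clue 1 places the doctor in house 2.
Clue 5: the teacher is in house 5.
The Brit is in house 5 (clue 5).
Clue 7 places the Greek in house 2.
House 1 profession: only chef fits.
By clue 4, the writer is in house 3.
Clue 4: the Swede is in house 4.
House 4 profession: only plumber fits.
That leaves Japanese as the nationality for house 3.
So: house 1 = chef/Spaniard, house 2 = doctor/Greek, house 3 = writer/Japanese, house 4 = plumber/Swede, house 5 = teacher/Brit.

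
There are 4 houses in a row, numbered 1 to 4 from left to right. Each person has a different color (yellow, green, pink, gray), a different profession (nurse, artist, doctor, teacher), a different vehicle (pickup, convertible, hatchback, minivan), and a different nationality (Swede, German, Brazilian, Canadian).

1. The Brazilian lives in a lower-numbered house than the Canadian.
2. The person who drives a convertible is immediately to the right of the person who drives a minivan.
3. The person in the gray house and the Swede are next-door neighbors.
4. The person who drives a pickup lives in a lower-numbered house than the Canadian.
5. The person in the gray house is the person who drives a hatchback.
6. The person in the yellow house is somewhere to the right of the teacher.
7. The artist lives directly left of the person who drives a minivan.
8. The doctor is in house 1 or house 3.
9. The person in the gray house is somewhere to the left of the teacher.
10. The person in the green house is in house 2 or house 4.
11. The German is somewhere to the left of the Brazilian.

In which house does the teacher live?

3

House 4's profession must be nurse (nothing else left).
House 4 vehicle: only convertible fits.
That leaves Canadian as the nationality for house 4.
From clue 2, the person who drives a minivan must be in house 3.
The artist is in house 2 (clue 7).
So house 1 gets doctor for profession.
That leaves teacher as the profession for house 3.
Clue 6 places the person in the yellow house in house 4.
So house 1 gets gray for color.
House 2's color must be green (nothing else left).
That leaves pink as the color for house 3.
Clue 3 places the Swede in house 2.
Clue 5 places the person who drives a hatchback in house 1.
The only vehicle still possible for house 2 is pickup.
That leaves German as the nationality for house 1.
House 3 nationality: only Brazilian fits.
So: house 1 = gray/doctor/hatchback/German, house 2 = green/artist/pickup/Swede, house 3 = pink/teacher/minivan/Brazilian, house 4 = yellow/nurse/convertible/Canadian.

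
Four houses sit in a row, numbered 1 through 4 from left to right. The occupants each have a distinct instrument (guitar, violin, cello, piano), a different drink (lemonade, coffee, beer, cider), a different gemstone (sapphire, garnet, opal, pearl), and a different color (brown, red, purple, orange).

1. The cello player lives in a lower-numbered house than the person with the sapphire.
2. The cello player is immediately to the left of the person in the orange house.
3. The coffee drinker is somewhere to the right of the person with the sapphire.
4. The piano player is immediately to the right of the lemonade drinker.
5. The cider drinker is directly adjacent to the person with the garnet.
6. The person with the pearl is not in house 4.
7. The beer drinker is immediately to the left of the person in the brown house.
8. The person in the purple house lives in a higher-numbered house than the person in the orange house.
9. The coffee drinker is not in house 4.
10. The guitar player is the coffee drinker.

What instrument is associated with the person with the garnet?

Clue 9 places the coffee drinker in house 3.
The guitar player is in house 3 (clue 10).
The only drink still possible for house 4 is cider.
The only color still possible for house 1 is red.
From clue 3, the person with the sapphire must be in house 2.
From clue 4, the piano player must be in house 2.
By clue 4, the lemonade drinker is in house 1.
By clue 5, the person with the garnet is in house 3.
House 4 instrument: only violin fits.
House 2's drink must be beer (nothing else left).
House 1's gemstone must be pearl (nothing else left).
House 4 gemstone: only opal fits.
House 4 color: only purple fits.
By clue 2, the person in the orange house is in house 2.
The person in the brown house is in house 3 (clue 7).
That leaves cello as the instrument for house 1.
So: house 1 = cello/lemonade/pearl/red, house 2 = piano/beer/sapphire/orange, house 3 = guitar/coffee/garnet/brown, house 4 = violin/cider/opal/purple.

guitar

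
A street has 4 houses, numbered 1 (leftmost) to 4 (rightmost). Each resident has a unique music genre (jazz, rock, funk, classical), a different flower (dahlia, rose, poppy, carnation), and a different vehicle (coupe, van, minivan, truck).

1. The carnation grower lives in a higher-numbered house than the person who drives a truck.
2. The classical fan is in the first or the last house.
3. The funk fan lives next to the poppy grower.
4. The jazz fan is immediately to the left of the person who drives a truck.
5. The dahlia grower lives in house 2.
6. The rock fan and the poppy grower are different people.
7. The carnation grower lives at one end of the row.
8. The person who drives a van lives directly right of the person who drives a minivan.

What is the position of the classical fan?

4

From clue 5, the dahlia grower must be in house 2.
By clue 7, the carnation grower is in house 4.
The only music genre still possible for house 3 is rock.
From clue 6, the poppy grower must be in house 1.
House 3 flower: only rose fits.
Clue 3 places the funk fan in house 2.
House 4 music genre: only classical fits.
The person who drives a truck is in house 2 (clue 4).
House 1 music genre: only jazz fits.
By clue 8, the person who drives a van is in house 4.
Clue 8: the person who drives a minivan is in house 3.
House 1 vehicle: only coupe fits.
So: house 1 = jazz/poppy/coupe, house 2 = funk/dahlia/truck, house 3 = rock/rose/minivan, house 4 = classical/carnation/van.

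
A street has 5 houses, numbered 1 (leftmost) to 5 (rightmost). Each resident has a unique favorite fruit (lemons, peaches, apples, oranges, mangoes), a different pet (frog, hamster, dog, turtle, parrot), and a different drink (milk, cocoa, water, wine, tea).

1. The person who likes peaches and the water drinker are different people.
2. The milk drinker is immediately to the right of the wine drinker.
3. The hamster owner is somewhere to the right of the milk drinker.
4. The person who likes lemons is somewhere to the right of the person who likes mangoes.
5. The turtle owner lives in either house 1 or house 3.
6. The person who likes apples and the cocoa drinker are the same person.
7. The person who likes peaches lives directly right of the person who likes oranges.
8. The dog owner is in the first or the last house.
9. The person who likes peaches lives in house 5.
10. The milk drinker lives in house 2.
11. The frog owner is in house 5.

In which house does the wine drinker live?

From clue 9, the person who likes peaches must be in house 5.
Clue 10 places the milk drinker in house 2.
From clue 11, the frog owner must be in house 5.
House 1 pet: only dog fits.
House 2 pet: only parrot fits.
That leaves turtle as the pet for house 3.
House 4's pet must be hamster (nothing else left).
Clue 2: the wine drinker is in house 1.
Clue 7 places the person who likes oranges in house 4.
House 5's drink must be tea (nothing else left).
From clue 6, the person who likes apples must be in house 3.
The cocoa drinker is in house 3 (clue 6).
So house 1 gets mangoes for favorite fruit.
House 2 favorite fruit: only lemons fits.
So house 4 gets water for drink.
So: house 1 = mangoes/dog/wine, house 2 = lemons/parrot/milk, house 3 = apples/turtle/cocoa, house 4 = oranges/hamster/water, house 5 = peaches/frog/tea.

1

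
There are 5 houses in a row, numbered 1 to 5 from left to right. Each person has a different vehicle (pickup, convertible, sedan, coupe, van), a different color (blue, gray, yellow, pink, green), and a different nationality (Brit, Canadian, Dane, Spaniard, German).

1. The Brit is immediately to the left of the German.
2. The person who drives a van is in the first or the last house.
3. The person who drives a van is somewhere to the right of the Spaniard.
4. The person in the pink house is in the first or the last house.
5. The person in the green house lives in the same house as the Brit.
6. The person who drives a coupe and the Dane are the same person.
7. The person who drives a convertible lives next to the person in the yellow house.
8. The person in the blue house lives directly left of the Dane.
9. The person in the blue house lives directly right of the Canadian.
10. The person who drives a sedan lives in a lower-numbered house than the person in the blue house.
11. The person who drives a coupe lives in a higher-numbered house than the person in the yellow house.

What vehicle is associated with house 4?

pickup

Clue 3 places the person who drives a van in house 5.
House 5 nationality: only German fits.
Clue 1: the Brit is in house 4.
Clue 5: the person in the green house is in house 4.
That leaves Dane as the nationality for house 3.
Clue 6 places the person who drives a coupe in house 3.
Clue 8 places the person in the blue house in house 2.
Clue 9 places the Canadian in house 1.
By clue 10, the person who drives a sedan is in house 1.
House 1 color: only yellow fits.
The only color still possible for house 3 is gray.
House 5 color: only pink fits.
So house 2 gets Spaniard for nationality.
By clue 7, the person who drives a convertible is in house 2.
The only vehicle still possible for house 4 is pickup.
So: house 1 = sedan/yellow/Canadian, house 2 = convertible/blue/Spaniard, house 3 = coupe/gray/Dane, house 4 = pickup/green/Brit, house 5 = van/pink/German.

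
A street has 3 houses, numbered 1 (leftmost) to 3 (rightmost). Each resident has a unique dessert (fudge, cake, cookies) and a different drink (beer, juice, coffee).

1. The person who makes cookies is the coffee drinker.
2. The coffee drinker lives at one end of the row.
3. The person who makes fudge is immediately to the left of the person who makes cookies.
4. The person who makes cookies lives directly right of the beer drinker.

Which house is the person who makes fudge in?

2

From clue 1, the person who makes cookies must be in house 3.
Clue 1: the coffee drinker is in house 3.
The person who makes fudge is in house 2 (clue 3).
The beer drinker is in house 2 (clue 4).
House 1's dessert must be cake (nothing else left).
House 1 drink: only juice fits.
So: house 1 = cake/juice, house 2 = fudge/beer, house 3 = cookies/coffee.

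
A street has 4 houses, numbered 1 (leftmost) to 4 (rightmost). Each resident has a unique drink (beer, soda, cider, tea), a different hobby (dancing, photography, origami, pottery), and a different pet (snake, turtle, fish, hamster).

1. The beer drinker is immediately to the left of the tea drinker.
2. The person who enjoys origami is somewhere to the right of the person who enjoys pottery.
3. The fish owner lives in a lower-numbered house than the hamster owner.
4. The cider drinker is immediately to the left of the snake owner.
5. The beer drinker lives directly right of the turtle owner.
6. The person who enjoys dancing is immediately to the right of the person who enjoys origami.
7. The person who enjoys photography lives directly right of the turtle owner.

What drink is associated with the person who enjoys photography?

The only hobby still possible for house 1 is pottery.
House 4 hobby: only dancing fits.
The person who enjoys origami is in house 3 (clue 6).
House 2's hobby must be photography (nothing else left).
By clue 7, the turtle owner is in house 1.
Clue 5: the beer drinker is in house 2.
Clue 1 places the tea drinker in house 3.
House 4's drink must be soda (nothing else left).
Clue 4: the snake owner is in house 2.
House 1 drink: only cider fits.
So house 3 gets fish for pet.
The only pet still possible for house 4 is hamster.
So: house 1 = cider/pottery/turtle, house 2 = beer/photography/snake, house 3 = tea/origami/fish, house 4 = soda/dancing/hamster.

beer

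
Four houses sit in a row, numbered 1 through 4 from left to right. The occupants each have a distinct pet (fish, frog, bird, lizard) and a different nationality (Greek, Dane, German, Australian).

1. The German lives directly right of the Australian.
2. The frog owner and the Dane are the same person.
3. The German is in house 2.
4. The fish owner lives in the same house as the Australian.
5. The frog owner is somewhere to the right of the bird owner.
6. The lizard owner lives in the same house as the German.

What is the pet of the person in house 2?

lizard

Clue 3 places the German in house 2.
The lizard owner is in house 2 (clue 6).
That leaves frog as the pet for house 4.
The Australian is in house 1 (clue 1).
From clue 2, the Dane must be in house 4.
From clue 4, the fish owner must be in house 1.
So house 3 gets bird for pet.
That leaves Greek as the nationality for house 3.
So: house 1 = fish/Australian, house 2 = lizard/German, house 3 = bird/Greek, house 4 = frog/Dane.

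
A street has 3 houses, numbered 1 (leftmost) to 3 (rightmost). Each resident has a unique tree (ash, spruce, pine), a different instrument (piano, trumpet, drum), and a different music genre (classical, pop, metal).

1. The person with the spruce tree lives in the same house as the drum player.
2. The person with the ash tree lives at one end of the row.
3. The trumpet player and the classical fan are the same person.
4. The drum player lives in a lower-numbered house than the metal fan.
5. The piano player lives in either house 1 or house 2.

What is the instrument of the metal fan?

piano

The only instrument still possible for house 3 is trumpet.
By clue 3, the classical fan is in house 3.
So house 1 gets pop for music genre.
House 2 music genre: only metal fits.
Clue 4 places the drum player in house 1.
So house 2 gets piano for instrument.
By clue 1, the person with the spruce tree is in house 1.
House 2's tree must be pine (nothing else left).
House 3 tree: only ash fits.
So: house 1 = spruce/drum/pop, house 2 = pine/piano/metal, house 3 = ash/trumpet/classical.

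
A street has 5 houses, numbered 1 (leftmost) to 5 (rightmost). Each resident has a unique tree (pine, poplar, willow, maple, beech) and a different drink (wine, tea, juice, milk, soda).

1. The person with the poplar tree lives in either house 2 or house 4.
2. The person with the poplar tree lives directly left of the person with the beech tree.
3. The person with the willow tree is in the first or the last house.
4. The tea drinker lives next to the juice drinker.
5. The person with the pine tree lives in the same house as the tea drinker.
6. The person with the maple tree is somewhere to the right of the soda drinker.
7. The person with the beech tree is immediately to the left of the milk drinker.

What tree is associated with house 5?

By clue 7, the person with the beech tree is in house 3.
From clue 7, the milk drinker must be in house 4.
The person with the poplar tree is in house 2 (clue 2).
The only tree still possible for house 4 is maple.
House 5 tree: only willow fits.
House 5's drink must be wine (nothing else left).
Clue 5: the tea drinker is in house 1.
So house 1 gets pine for tree.
The juice drinker is in house 2 (clue 4).
House 3's drink must be soda (nothing else left).
So: house 1 = pine/tea, house 2 = poplar/juice, house 3 = beech/soda, house 4 = maple/milk, house 5 = willow/wine.

willow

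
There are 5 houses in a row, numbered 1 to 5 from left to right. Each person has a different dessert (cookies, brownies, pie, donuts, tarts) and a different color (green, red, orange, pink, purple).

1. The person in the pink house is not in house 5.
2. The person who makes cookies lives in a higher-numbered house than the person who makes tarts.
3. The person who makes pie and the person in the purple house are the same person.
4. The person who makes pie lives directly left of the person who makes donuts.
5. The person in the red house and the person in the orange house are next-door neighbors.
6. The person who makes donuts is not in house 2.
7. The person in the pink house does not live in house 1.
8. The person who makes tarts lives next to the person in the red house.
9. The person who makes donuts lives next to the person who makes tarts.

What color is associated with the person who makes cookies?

red

The only dessert still possible for house 1 is brownies.
The person who makes cookies is narrowed to house 3 or 4 or 5; consider each.
Placing it in house 3 and house 4 leads to a contradiction, so it's in house 5.
The person who makes donuts is narrowed to house 3 or 4; consider each.
Placing it in house 4 leads to a contradiction, so it's in house 3.
Clue 4 places the person who makes pie in house 2.
That leaves tarts as the dessert for house 4.
Clue 3 places the person in the purple house in house 2.
Clue 5: the person in the orange house is in house 4.
That leaves green as the color for house 1.
The only color still possible for house 3 is pink.
House 5 color: only red fits.
So: house 1 = brownies/green, house 2 = pie/purple, house 3 = donuts/pink, house 4 = tarts/orange, house 5 = cookies/red.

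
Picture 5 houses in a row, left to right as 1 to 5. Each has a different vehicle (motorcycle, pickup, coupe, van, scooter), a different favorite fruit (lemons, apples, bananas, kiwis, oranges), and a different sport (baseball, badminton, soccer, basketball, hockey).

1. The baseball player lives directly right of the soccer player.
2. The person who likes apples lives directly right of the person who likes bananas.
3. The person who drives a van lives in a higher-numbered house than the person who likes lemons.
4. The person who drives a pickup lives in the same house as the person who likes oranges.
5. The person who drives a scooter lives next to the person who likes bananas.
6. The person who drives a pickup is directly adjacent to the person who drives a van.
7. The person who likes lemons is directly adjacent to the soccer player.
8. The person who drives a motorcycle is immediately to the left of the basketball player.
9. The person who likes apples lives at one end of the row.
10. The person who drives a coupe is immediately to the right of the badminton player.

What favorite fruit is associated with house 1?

From clue 9, the person who likes apples must be in house 5.
Clue 2: the person who likes bananas is in house 4.
The person who drives a scooter is narrowed to house 3 or 5; consider each.
Placing it in house 3 leads to a contradiction, so it's in house 5.
The person who drives a coupe is narrowed to house 2 or 3 or 4; consider each.
Placing it in house 3 and house 4 leads to a contradiction, so it's in house 2.
From clue 10, the badminton player must be in house 1.
Clue 6 places the person who drives a pickup in house 3.
Clue 6 places the person who drives a van in house 4.
House 1 vehicle: only motorcycle fits.
Clue 4 places the person who likes oranges in house 3.
Clue 8 places the basketball player in house 2.
Clue 7 places the person who likes lemons in house 2.
By clue 7, the soccer player is in house 3.
That leaves kiwis as the favorite fruit for house 1.
Clue 1: the baseball player is in house 4.
House 5 sport: only hockey fits.
So: house 1 = motorcycle/kiwis/badminton, house 2 = coupe/lemons/basketball, house 3 = pickup/oranges/soccer, house 4 = van/bananas/baseball, house 5 = scooter/apples/hockey.

kiwis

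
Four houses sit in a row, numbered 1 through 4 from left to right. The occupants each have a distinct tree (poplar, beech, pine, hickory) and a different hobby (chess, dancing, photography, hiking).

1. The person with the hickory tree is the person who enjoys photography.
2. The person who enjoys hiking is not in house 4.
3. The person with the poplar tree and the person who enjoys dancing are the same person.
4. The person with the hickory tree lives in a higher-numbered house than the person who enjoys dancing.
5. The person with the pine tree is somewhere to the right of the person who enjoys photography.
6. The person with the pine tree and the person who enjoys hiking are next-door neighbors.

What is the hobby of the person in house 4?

So house 4 gets chess for hobby.
That leaves dancing as the hobby for house 1.
Clue 3: the person with the poplar tree is in house 1.
The person with the hickory tree is narrowed to house 2 or 3; consider each.
Placing it in house 3 leads to a contradiction, so it's in house 2.
By clue 1, the person who enjoys photography is in house 2.
House 3's hobby must be hiking (nothing else left).
Clue 6: the person with the pine tree is in house 4.
The only tree still possible for house 3 is beech.
So: house 1 = poplar/dancing, house 2 = hickory/photography, house 3 = beech/hiking, house 4 = pine/chess.

chess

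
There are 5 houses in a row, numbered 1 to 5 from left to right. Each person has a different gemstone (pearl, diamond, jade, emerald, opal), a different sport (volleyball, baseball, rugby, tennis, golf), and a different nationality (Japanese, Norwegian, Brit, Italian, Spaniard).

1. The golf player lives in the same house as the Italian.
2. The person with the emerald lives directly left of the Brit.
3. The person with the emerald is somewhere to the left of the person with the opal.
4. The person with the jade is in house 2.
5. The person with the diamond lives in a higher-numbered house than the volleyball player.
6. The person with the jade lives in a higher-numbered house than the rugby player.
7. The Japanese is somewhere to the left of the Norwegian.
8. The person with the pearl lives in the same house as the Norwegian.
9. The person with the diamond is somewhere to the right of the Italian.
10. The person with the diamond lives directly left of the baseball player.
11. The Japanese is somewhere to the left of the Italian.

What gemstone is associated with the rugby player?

The person with the jade is in house 2 (clue 4).
Clue 6 places the rugby player in house 1.
House 1's gemstone must be emerald (nothing else left).
Clue 2: the Brit is in house 2.
That leaves Italian as the nationality for house 3.
By clue 1, the golf player is in house 3.
The person with the diamond is in house 4 (clue 9).
Clue 10: the baseball player is in house 5.
House 3's gemstone must be opal (nothing else left).
That leaves pearl as the gemstone for house 5.
So house 4 gets tennis for sport.
House 1 nationality: only Japanese fits.
From clue 8, the Norwegian must be in house 5.
House 2's sport must be volleyball (nothing else left).
House 4 nationality: only Spaniard fits.
So: house 1 = emerald/rugby/Japanese, house 2 = jade/volleyball/Brit, house 3 = opal/golf/Italian, house 4 = diamond/tennis/Spaniard, house 5 = pearl/baseball/Norwegian.

emerald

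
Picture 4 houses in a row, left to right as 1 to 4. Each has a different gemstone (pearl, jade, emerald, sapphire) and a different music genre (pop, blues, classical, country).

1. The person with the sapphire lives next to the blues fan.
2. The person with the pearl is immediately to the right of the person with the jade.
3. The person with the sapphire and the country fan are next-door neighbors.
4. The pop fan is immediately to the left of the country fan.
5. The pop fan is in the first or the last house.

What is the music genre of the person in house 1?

pop

Clue 5: the pop fan is in house 1.
From clue 4, the country fan must be in house 2.
From clue 3, the person with the sapphire must be in house 3.
Clue 1 places the blues fan in house 4.
Clue 2 places the person with the pearl in house 2.
By clue 2, the person with the jade is in house 1.
The only gemstone still possible for house 4 is emerald.
That leaves classical as the music genre for house 3.
So: house 1 = jade/pop, house 2 = pearl/country, house 3 = sapphire/classical, house 4 = emerald/blues.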